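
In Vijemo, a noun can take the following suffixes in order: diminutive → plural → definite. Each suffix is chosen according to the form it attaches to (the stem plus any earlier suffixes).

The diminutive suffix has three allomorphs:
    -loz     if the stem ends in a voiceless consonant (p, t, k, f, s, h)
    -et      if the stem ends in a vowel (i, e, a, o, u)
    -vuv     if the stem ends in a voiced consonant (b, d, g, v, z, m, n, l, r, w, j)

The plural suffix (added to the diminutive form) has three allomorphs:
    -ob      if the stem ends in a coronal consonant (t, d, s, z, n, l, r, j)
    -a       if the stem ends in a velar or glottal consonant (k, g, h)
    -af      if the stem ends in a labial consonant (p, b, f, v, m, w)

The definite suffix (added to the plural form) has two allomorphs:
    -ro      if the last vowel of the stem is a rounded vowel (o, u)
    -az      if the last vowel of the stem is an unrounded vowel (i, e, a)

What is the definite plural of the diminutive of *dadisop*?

*dadisop* — final sound /p/ (a voiceless consonant) → -loz → *dadisoploz*.
The final consonant of the diminutive form *dadisoploz* is /z/, which is coronal, so the plural suffix is -ob, giving *dadisoplozob*.
The plural form *dadisoplozob*: last vowel = /o/, a rounded vowel → -ro → *dadisoplozobro*.

dadisoplozobro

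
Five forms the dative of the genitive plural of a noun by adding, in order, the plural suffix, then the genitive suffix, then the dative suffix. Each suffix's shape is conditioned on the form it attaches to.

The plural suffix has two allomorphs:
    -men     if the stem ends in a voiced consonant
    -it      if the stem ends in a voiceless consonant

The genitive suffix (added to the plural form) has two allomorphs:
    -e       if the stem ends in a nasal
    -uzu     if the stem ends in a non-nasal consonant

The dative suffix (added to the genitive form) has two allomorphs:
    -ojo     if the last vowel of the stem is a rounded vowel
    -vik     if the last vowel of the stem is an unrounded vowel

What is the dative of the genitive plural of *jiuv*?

Since the final consonant of *jiuv* is /v/ (voiced), it takes -men, giving *jiuvmen*.
Since the final consonant of the plural form *jiuvmen* is /n/ (a nasal), it takes -e, giving *jiuvmene*.
The last vowel of the genitive form *jiuvmene* is /e/, which is an unrounded vowel, so the dative suffix is -vik, giving *jiuvmenevik*.

jiuvmenevik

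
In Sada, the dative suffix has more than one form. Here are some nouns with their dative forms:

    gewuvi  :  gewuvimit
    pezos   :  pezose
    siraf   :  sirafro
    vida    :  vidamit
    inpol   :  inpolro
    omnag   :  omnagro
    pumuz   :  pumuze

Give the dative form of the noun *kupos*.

Looking at the final sound of each stem: -e when the stem ends in a sibilant (*pezos*, *pumuz*); -ro when the stem ends in a non-sibilant consonant (*siraf*, *inpol*, *omnag*); -mit when the stem ends in a vowel (*gewuvi*, *vida*).
Since the final sound of *kupos* is /s/ (a sibilant), it takes -e, giving *kupose*.

kupose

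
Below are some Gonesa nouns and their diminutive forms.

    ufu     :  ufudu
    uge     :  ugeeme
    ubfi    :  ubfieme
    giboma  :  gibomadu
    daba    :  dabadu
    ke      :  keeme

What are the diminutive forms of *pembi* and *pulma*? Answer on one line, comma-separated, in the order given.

pembieme, pulmadu

The alternation tracks the last vowel of the stem — -eme when the last vowel of the stem is a front vowel (*uge*, *ubfi*, *ke*); -du when the last vowel of the stem is a back vowel (*ufu*, *giboma*, *daba*).
*pembi*: last vowel = /i/, a front vowel → -eme → *pembieme*.
The last vowel of *pulma* is /a/, which is a back vowel, so the suffix is -du, giving *pulmadu*.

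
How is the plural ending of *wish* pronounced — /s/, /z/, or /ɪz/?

The stem *wish* ends in a sibilant (/s, z, ʃ, ʒ, tʃ, dʒ/).
The plural suffix surfaces as /ɪz/ after sibilants, /s/ after other voiceless consonants, and /z/ after other voiced sounds.
So the plural -s on *wish* is pronounced /ɪz/.

/ɪz/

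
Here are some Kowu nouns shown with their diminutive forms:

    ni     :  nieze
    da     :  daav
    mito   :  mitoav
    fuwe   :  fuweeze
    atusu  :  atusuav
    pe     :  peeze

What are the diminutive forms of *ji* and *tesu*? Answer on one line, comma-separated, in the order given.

Looking at the last vowel of each stem: -eze when the last vowel of the stem is a front vowel (*ni*, *fuwe*, *pe*); -av when the last vowel of the stem is a back vowel (*da*, *mito*, *atusu*).
Since the last vowel of *ji* is /i/ (a front vowel), it takes -eze, giving *jieze*.
*tesu*: last vowel = /u/, a back vowel → -av → *tesuav*.

jieze, tesuav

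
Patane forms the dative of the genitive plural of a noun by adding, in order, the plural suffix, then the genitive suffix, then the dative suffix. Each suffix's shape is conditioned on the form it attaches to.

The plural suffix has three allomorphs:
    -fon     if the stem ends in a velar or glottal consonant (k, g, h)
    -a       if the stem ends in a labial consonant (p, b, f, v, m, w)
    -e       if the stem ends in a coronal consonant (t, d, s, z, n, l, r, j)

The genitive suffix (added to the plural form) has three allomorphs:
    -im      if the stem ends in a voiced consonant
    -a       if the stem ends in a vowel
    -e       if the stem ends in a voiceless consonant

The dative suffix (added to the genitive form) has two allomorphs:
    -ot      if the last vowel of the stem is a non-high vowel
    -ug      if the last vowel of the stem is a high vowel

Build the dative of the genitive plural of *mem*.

memaaot

Since the final consonant of *mem* is /m/ (labial), it takes -a, giving *mema*.
The plural form *mema* — final sound /a/ (a vowel) → -a → *memaa*.
The genitive form *memaa*: last vowel = /a/, a non-high vowel → -ot → *memaaot*.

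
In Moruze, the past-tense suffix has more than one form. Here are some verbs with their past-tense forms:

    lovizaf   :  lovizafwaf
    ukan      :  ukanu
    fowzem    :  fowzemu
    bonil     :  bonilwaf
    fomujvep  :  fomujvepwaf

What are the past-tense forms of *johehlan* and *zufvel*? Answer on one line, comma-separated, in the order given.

The alternation tracks the final consonant of the stem — -u when the stem ends in a nasal (*ukan*, *fowzem*); -waf when the stem ends in a non-nasal consonant (*lovizaf*, *bonil*, *fomujvep*).
*johehlan* — final consonant /n/ (a nasal) → -u → *johehlanu*.
The final consonant of *zufvel* is /l/, which is non-nasal, so the suffix is -waf, giving *zufvelwaf*.

johehlanu, zufvelwaf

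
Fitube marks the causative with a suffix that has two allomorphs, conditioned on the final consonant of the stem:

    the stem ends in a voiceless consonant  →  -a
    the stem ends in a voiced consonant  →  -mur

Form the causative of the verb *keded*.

Since the final consonant of *keded* is /d/ (voiced), it takes -mur, giving *kededmur*.

kededmur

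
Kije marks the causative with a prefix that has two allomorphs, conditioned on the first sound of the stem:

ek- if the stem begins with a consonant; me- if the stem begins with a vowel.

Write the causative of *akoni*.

*akoni* — first sound /a/ (a vowel) → me- → *meakoni*.

meakoni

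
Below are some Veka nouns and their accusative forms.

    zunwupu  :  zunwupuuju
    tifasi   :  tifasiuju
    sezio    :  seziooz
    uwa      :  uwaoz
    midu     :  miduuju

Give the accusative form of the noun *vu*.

Looking at the last vowel of each stem: -uju when the last vowel of the stem is a high vowel (*zunwupu*, *tifasi*, *midu*); -oz when the last vowel of the stem is a non-high vowel (*sezio*, *uwa*).
*vu* — last vowel /u/ (a high vowel) → -uju → *vuuju*.

vuuju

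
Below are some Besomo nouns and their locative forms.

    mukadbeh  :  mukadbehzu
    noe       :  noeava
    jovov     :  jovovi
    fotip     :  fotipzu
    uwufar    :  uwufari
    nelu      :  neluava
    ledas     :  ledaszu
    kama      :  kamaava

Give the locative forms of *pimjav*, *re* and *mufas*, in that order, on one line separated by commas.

pimjavi, reava, mufaszu

Looking at the final sound of each stem: -zu when the stem ends in a voiceless consonant (*mukadbeh*, *fotip*, *ledas*); -i when the stem ends in a voiced consonant (*jovov*, *uwufar*); -ava when the stem ends in a vowel (*noe*, *nelu*, *kama*).
The final sound of *pimjav* is /v/, which is a voiced consonant, so the suffix is -i, giving *pimjavi*.
The final sound of *re* is /e/, which is a vowel, so the suffix is -ava, giving *reava*.
Since the final sound of *mufas* is /s/ (a voiceless consonant), it takes -zu, giving *mufaszu*.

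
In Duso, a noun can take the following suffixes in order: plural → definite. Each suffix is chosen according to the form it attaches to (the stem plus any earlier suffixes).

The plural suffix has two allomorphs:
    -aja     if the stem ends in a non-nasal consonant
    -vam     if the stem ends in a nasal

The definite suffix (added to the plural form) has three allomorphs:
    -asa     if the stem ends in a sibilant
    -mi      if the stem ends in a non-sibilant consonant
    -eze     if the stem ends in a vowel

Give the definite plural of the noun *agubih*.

agubihajaeze

Since the final consonant of *agubih* is /h/ (non-nasal), it takes -aja, giving *agubihaja*.
The final sound of the plural form *agubihaja* is /a/, which is a vowel, so the definite suffix is -eze, giving *agubihajaeze*.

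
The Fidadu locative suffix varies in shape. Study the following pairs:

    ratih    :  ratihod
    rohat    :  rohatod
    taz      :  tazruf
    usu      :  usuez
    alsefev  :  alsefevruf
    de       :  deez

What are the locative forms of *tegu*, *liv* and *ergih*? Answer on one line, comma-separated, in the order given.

teguez, livruf, ergihod

The pattern is voicing of the final sound: -od when the stem ends in a voiceless consonant (*ratih*, *rohat*); -ruf when the stem ends in a voiced consonant (*taz*, *alsefev*); -ez when the stem ends in a vowel (*usu*, *de*).
Since the final sound of *tegu* is /u/ (a vowel), it takes -ez, giving *teguez*.
The final sound of *liv* is /v/, which is a voiced consonant, so the suffix is -ruf, giving *livruf*.
*ergih* — final sound /h/ (a voiceless consonant) → -od → *ergihod*.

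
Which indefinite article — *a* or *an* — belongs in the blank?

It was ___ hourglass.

The indefinite article is chosen by the initial *sound* of the following word, not its spelling.
*hourglass* begins with the sound /aʊ/ (silent h) — a vowel sound.
So the article is *an*: It was an hourglass.

an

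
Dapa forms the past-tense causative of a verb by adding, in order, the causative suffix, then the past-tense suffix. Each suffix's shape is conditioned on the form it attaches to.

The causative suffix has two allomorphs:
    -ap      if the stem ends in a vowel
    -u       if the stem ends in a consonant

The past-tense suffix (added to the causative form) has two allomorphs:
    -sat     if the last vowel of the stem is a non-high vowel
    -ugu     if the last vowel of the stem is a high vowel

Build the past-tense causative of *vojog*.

vojoguugu

Since the final sound of *vojog* is /g/ (a consonant), it takes -u, giving *vojogu*.
The last vowel of the causative form *vojogu* is /u/, which is a high vowel, so the past-tense suffix is -ugu, giving *vojoguugu*.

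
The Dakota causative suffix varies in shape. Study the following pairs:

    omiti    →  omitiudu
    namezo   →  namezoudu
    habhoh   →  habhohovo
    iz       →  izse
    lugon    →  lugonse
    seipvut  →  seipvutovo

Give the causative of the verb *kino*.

The pattern is voicing of the final sound: -ovo when the stem ends in a voiceless consonant (*habhoh*, *seipvut*); -se when the stem ends in a voiced consonant (*iz*, *lugon*); -udu when the stem ends in a vowel (*omiti*, *namezo*).
*kino* — final sound /o/ (a vowel) → -udu → *kinoudu*.

kinoudu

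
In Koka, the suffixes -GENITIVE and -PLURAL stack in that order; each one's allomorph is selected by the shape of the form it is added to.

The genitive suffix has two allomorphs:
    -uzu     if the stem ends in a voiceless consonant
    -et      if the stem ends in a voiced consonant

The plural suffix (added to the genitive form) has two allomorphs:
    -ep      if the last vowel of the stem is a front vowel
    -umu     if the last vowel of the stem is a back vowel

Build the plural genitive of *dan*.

danetep

The final consonant of *dan* is /n/, which is voiced, so the genitive suffix is -et, giving *danet*.
Since the last vowel of the genitive form *danet* is /e/ (a front vowel), it takes -ep, giving *danetep*.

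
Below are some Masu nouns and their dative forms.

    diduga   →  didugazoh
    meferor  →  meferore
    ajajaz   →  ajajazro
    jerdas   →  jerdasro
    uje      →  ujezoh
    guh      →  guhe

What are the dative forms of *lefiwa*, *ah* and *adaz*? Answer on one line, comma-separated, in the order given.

The pattern is sibilance of the final sound: -ro when the stem ends in a sibilant (*ajajaz*, *jerdas*); -e when the stem ends in a non-sibilant consonant (*meferor*, *guh*); -zoh when the stem ends in a vowel (*diduga*, *uje*).
Since the final sound of *lefiwa* is /a/ (a vowel), it takes -zoh, giving *lefiwazoh*.
*ah* — final sound /h/ (a non-sibilant consonant) → -e → *ahe*.
Since the final sound of *adaz* is /z/ (a sibilant), it takes -ro, giving *adazro*.

lefiwazoh, ahe, adazro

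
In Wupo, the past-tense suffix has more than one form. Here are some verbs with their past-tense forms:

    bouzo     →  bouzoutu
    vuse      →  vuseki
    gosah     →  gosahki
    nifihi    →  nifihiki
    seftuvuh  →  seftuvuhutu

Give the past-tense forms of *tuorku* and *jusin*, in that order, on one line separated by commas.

tuorkuutu, jusinki

The pattern is rounding harmony: -utu when the last vowel of the stem is a rounded vowel (*bouzo*, *seftuvuh*); -ki when the last vowel of the stem is an unrounded vowel (*vuse*, *gosah*, *nifihi*).
*tuorku* — last vowel /u/ (a rounded vowel) → -utu → *tuorkuutu*.
The last vowel of *jusin* is /i/, which is an unrounded vowel, so the suffix is -ki, giving *jusinki*.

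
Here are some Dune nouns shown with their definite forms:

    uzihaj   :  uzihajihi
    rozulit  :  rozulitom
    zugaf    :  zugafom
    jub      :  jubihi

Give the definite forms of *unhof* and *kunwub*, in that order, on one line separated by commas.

unhofom, kunwubihi

The suffix is conditioned by the final consonant: -om when the stem ends in a voiceless consonant (*rozulit*, *zugaf*); -ihi when the stem ends in a voiced consonant (*uzihaj*, *jub*).
The final consonant of *unhof* is /f/, which is voiceless, so the suffix is -om, giving *unhofom*.
*kunwub*: final consonant = /b/, voiced → -ihi → *kunwubihi*.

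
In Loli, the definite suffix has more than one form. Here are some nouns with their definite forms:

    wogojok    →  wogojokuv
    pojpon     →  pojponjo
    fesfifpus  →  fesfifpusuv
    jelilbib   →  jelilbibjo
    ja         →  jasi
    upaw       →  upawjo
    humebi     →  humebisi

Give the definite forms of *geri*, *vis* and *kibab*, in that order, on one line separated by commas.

The pattern is voicing of the final sound: -uv when the stem ends in a voiceless consonant (*wogojok*, *fesfifpus*); -jo when the stem ends in a voiced consonant (*pojpon*, *jelilbib*, *upaw*); -si when the stem ends in a vowel (*ja*, *humebi*).
*geri* — final sound /i/ (a vowel) → -si → *gerisi*.
Since the final sound of *vis* is /s/ (a voiceless consonant), it takes -uv, giving *visuv*.
*kibab*: final sound = /b/, a voiced consonant → -jo → *kibabjo*.

gerisi, visuv, kibabjo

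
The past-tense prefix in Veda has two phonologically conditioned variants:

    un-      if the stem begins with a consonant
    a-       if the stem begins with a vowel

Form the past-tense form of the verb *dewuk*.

*dewuk* — first sound /d/ (a consonant) → un- → *undewuk*.

undewuk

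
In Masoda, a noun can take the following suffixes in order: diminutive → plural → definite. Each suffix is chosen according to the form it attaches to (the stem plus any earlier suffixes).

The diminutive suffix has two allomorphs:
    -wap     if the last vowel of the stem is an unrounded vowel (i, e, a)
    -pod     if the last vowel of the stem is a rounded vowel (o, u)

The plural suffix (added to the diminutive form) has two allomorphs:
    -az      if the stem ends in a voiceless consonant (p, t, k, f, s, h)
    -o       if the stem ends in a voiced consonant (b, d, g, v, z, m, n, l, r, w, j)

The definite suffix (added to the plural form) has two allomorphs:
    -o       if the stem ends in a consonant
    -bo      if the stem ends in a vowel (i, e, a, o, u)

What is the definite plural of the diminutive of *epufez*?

*epufez* — last vowel /e/ (an unrounded vowel) → -wap → *epufezwap*.
The diminutive form *epufezwap*: final consonant = /p/, voiceless → -az → *epufezwapaz*.
The plural form *epufezwapaz*: final sound = /z/, a consonant → -o → *epufezwapazo*.

epufezwapazo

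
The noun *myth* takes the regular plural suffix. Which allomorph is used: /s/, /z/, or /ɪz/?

The stem *myth* ends in a voiceless non-sibilant consonant.
The plural suffix surfaces as /ɪz/ after sibilants, /s/ after other voiceless consonants, and /z/ after other voiced sounds.
So the plural -s on *myth* is pronounced /s/.

/s/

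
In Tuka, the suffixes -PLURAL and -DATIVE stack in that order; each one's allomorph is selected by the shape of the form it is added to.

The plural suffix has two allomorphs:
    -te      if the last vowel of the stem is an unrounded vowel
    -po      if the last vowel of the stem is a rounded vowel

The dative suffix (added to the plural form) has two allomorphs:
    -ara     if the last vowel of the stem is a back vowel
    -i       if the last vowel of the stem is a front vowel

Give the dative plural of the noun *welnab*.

The last vowel of *welnab* is /a/, which is an unrounded vowel, so the plural suffix is -te, giving *welnabte*.
Since the last vowel of the plural form *welnabte* is /e/ (a front vowel), it takes -i, giving *welnabtei*.

welnabtei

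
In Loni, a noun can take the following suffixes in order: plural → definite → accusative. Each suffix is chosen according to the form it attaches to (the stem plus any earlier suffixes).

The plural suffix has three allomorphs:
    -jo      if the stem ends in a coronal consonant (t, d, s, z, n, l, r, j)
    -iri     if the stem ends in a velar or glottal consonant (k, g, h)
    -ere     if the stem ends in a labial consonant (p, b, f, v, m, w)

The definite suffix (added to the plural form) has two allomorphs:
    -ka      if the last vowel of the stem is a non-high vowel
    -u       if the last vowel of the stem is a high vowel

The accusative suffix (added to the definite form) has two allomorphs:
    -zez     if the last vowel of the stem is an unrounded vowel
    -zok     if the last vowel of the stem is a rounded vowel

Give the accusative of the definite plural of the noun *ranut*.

*ranut*: final consonant = /t/, coronal → -jo → *ranutjo*.
The plural form *ranutjo*: last vowel = /o/, a non-high vowel → -ka → *ranutjoka*.
The definite form *ranutjoka* — last vowel /a/ (an unrounded vowel) → -zez → *ranutjokazez*.

ranutjokazez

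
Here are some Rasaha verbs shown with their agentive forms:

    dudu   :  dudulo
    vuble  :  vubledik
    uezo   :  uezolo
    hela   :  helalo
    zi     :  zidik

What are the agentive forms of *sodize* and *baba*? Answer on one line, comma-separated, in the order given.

The pattern is front/back vowel harmony: -dik when the last vowel of the stem is a front vowel (*vuble*, *zi*); -lo when the last vowel of the stem is a back vowel (*dudu*, *uezo*, *hela*).
The last vowel of *sodize* is /e/, which is a front vowel, so the suffix is -dik, giving *sodizedik*.
*baba* — last vowel /a/ (a back vowel) → -lo → *babalo*.

sodizedik, babalo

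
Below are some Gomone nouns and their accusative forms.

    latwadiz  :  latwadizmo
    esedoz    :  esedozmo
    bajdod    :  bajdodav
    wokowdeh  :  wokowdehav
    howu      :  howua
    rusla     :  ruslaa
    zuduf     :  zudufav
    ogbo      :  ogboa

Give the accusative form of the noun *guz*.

guzmo

The alternation tracks the final sound of the stem — -mo when the stem ends in a sibilant (*latwadiz*, *esedoz*); -av when the stem ends in a non-sibilant consonant (*bajdod*, *wokowdeh*, *zuduf*); -a when the stem ends in a vowel (*howu*, *rusla*, *ogbo*).
*guz*: final sound = /z/, a sibilant → -mo → *guzmo*.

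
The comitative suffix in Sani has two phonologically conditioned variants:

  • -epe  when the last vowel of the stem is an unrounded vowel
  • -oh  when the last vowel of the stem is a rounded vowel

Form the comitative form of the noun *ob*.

oboh

Since the last vowel of *ob* is /o/ (a rounded vowel), it takes -oh, giving *oboh*.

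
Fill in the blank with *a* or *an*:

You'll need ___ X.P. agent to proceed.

an

The indefinite article is chosen by the initial *sound* of the following word, not its spelling.
The initialism *X.P.* is read letter by letter; the first letter, X, is pronounced /ɛks/, which begins with a vowel sound.
So the article is *an*: You'll need an X.P. agent to proceed.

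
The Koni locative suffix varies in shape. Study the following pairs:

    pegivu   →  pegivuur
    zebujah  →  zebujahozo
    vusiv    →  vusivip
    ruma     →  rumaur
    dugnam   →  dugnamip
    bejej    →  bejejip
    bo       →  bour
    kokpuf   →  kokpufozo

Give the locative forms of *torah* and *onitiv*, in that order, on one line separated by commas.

torahozo, onitivip

The pattern is voicing of the final sound: -ozo when the stem ends in a voiceless consonant (*zebujah*, *kokpuf*); -ip when the stem ends in a voiced consonant (*vusiv*, *dugnam*, *bejej*); -ur when the stem ends in a vowel (*pegivu*, *ruma*, *bo*).
*torah*: final sound = /h/, a voiceless consonant → -ozo → *torahozo*.
The final sound of *onitiv* is /v/, which is a voiced consonant, so the suffix is -ip, giving *onitivip*.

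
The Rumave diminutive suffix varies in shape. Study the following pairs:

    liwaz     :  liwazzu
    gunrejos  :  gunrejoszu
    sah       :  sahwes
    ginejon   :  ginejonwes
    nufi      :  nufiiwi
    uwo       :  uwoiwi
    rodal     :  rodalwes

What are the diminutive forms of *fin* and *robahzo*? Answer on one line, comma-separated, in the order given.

The suffix is conditioned by the final sound: -zu when the stem ends in a sibilant (*liwaz*, *gunrejos*); -wes when the stem ends in a non-sibilant consonant (*sah*, *ginejon*, *rodal*); -iwi when the stem ends in a vowel (*nufi*, *uwo*).
Since the final sound of *fin* is /n/ (a non-sibilant consonant), it takes -wes, giving *finwes*.
*robahzo* — final sound /o/ (a vowel) → -iwi → *robahzoiwi*.

finwes, robahzoiwi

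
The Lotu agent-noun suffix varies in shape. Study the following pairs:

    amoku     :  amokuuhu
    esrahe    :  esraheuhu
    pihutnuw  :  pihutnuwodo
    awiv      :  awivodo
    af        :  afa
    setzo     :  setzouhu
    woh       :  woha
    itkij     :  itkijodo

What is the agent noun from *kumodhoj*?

The suffix is conditioned by the final sound: -a when the stem ends in a voiceless consonant (*af*, *woh*); -odo when the stem ends in a voiced consonant (*pihutnuw*, *awiv*, *itkij*); -uhu when the stem ends in a vowel (*amoku*, *esrahe*, *setzo*).
*kumodhoj*: final sound = /j/, a voiced consonant → -odo → *kumodhojodo*.

kumodhojodo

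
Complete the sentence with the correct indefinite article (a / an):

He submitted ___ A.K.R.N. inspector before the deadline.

The indefinite article is chosen by the initial *sound* of the following word, not its spelling.
The initialism *A.K.R.N.* is read letter by letter; the first letter, A, is pronounced /eɪ/, which begins with a vowel sound.
So the article is *an*: He submitted an A.K.R.N. inspector before the deadline.

an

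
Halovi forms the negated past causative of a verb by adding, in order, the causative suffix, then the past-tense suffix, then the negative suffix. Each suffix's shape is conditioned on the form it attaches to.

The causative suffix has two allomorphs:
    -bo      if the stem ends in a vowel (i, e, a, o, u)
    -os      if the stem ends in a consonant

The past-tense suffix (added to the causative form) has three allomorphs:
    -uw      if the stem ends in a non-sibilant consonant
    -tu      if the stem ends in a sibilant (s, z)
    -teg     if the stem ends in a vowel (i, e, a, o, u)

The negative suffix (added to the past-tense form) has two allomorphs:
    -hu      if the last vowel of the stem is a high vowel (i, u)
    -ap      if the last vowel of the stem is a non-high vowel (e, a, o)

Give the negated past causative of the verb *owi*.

Since the final sound of *owi* is /i/ (a vowel), it takes -bo, giving *owibo*.
Since the final sound of the causative form *owibo* is /o/ (a vowel), it takes -teg, giving *owiboteg*.
Since the last vowel of the past-tense form *owiboteg* is /e/ (a non-high vowel), it takes -ap, giving *owibotegap*.

owibotegap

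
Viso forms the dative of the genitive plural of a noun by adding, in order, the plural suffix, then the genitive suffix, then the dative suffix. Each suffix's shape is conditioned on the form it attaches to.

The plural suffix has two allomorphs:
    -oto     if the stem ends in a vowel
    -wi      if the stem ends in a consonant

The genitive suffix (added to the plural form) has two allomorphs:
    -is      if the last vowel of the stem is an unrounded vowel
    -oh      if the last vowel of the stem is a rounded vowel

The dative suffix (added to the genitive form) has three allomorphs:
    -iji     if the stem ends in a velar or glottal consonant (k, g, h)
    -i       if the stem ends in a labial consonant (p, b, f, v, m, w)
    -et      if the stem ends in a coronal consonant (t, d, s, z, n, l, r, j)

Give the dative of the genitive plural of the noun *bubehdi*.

bubehdiotoohiji

Since the final sound of *bubehdi* is /i/ (a vowel), it takes -oto, giving *bubehdioto*.
The last vowel of the plural form *bubehdioto* is /o/, which is a rounded vowel, so the genitive suffix is -oh, giving *bubehdiotooh*.
Since the final consonant of the genitive form *bubehdiotooh* is /h/ (velar/glottal), it takes -iji, giving *bubehdiotoohiji*.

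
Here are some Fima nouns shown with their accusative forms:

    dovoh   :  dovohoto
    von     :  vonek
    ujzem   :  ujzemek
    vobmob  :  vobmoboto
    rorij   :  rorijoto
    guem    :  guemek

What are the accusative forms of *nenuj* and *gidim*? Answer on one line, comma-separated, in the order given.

The pattern is nasality of the final consonant: -ek when the stem ends in a nasal (*von*, *ujzem*, *guem*); -oto when the stem ends in a non-nasal consonant (*dovoh*, *vobmob*, *rorij*).
*nenuj* — final consonant /j/ (non-nasal) → -oto → *nenujoto*.
*gidim* — final consonant /m/ (a nasal) → -ek → *gidimek*.

nenujoto, gidimek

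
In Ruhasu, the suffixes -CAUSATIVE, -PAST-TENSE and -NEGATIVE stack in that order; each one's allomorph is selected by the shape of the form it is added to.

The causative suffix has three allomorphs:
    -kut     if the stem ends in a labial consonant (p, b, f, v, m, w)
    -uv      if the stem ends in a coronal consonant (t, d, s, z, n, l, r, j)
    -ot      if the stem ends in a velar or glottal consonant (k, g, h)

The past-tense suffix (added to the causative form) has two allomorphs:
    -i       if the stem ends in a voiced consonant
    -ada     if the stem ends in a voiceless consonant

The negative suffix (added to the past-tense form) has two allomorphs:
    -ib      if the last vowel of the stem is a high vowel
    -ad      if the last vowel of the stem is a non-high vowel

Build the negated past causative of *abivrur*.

abivruruviib

*abivrur* — final consonant /r/ (coronal) → -uv → *abivruruv*.
The final consonant of the causative form *abivruruv* is /v/, which is voiced, so the past-tense suffix is -i, giving *abivruruvi*.
The past-tense form *abivruruvi* — last vowel /i/ (a high vowel) → -ib → *abivruruviib*.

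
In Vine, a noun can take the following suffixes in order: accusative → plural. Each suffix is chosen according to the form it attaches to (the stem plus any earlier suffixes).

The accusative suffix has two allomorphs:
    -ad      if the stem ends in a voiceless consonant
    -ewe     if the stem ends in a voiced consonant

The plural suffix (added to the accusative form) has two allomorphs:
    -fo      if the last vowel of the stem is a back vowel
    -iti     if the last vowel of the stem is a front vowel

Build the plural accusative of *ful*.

Since the final consonant of *ful* is /l/ (voiced), it takes -ewe, giving *fulewe*.
The accusative form *fulewe*: last vowel = /e/, a front vowel → -iti → *fuleweiti*.

fuleweiti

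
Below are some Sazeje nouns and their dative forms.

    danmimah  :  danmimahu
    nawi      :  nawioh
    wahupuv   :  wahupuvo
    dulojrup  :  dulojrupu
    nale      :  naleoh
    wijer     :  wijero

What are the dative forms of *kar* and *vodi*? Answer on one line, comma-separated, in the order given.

karo, vodioh

The pattern is voicing of the final sound: -u when the stem ends in a voiceless consonant (*danmimah*, *dulojrup*); -o when the stem ends in a voiced consonant (*wahupuv*, *wijer*); -oh when the stem ends in a vowel (*nawi*, *nale*).
The final sound of *kar* is /r/, which is a voiced consonant, so the suffix is -o, giving *karo*.
Since the final sound of *vodi* is /i/ (a vowel), it takes -oh, giving *vodioh*.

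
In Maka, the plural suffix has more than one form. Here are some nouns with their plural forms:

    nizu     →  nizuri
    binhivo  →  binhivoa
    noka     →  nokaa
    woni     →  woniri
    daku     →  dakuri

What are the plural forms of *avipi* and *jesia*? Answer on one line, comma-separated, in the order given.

Looking at the last vowel of each stem: -ri when the last vowel of the stem is a high vowel (*nizu*, *woni*, *daku*); -a when the last vowel of the stem is a non-high vowel (*binhivo*, *noka*).
The last vowel of *avipi* is /i/, which is a high vowel, so the suffix is -ri, giving *avipiri*.
*jesia* — last vowel /a/ (a non-high vowel) → -a → *jesiaa*.

avipiri, jesiaa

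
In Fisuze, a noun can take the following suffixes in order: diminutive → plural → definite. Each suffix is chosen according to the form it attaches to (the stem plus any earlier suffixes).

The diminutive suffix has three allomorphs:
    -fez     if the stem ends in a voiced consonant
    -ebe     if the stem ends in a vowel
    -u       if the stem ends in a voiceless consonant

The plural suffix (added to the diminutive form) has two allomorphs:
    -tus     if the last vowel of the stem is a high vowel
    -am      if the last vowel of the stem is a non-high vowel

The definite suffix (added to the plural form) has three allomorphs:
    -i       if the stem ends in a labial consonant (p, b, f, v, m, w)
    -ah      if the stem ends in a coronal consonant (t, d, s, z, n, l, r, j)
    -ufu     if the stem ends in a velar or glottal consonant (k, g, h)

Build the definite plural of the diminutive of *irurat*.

iruratutusah

*irurat*: final sound = /t/, a voiceless consonant → -u → *iruratu*.
The diminutive form *iruratu*: last vowel = /u/, a high vowel → -tus → *iruratutus*.
The plural form *iruratutus*: final consonant = /s/, coronal → -ah → *iruratutusah*.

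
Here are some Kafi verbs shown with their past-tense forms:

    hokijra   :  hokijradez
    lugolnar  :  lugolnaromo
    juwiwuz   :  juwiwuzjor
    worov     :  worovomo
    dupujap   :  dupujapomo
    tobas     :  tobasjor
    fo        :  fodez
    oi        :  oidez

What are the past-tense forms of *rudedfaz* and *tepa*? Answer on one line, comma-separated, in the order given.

Looking at the final sound of each stem: -jor when the stem ends in a sibilant (*juwiwuz*, *tobas*); -omo when the stem ends in a non-sibilant consonant (*lugolnar*, *worov*, *dupujap*); -dez when the stem ends in a vowel (*hokijra*, *fo*, *oi*).
*rudedfaz* — final sound /z/ (a sibilant) → -jor → *rudedfazjor*.
Since the final sound of *tepa* is /a/ (a vowel), it takes -dez, giving *tepadez*.

rudedfazjor, tepadez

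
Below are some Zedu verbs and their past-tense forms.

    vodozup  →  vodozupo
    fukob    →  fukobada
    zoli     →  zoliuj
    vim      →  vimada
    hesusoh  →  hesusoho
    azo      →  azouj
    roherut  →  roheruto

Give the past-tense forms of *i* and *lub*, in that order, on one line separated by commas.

The alternation tracks the final sound of the stem — -o when the stem ends in a voiceless consonant (*vodozup*, *hesusoh*, *roherut*); -ada when the stem ends in a voiced consonant (*fukob*, *vim*); -uj when the stem ends in a vowel (*zoli*, *azo*).
Since the final sound of *i* is /i/ (a vowel), it takes -uj, giving *iuj*.
Since the final sound of *lub* is /b/ (a voiced consonant), it takes -ada, giving *lubada*.

iuj, lubada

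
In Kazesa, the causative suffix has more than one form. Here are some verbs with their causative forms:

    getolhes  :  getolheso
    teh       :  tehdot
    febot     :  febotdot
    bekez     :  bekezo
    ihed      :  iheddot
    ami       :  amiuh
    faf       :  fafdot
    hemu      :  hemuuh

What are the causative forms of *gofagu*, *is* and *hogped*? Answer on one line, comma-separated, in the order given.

gofaguuh, iso, hogpeddot

The alternation tracks the final sound of the stem — -o when the stem ends in a sibilant (*getolhes*, *bekez*); -dot when the stem ends in a non-sibilant consonant (*teh*, *febot*, *ihed*, *faf*); -uh when the stem ends in a vowel (*ami*, *hemu*).
Since the final sound of *gofagu* is /u/ (a vowel), it takes -uh, giving *gofaguuh*.
The final sound of *is* is /s/, which is a sibilant, so the suffix is -o, giving *iso*.
*hogped* — final sound /d/ (a non-sibilant consonant) → -dot → *hogpeddot*.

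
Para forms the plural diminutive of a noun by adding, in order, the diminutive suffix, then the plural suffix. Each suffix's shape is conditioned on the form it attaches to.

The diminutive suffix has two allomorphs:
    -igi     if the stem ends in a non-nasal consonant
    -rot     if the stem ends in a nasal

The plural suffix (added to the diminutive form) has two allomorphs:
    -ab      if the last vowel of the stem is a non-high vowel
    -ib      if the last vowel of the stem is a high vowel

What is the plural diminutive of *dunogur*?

The final consonant of *dunogur* is /r/, which is non-nasal, so the diminutive suffix is -igi, giving *dunogurigi*.
The diminutive form *dunogurigi* — last vowel /i/ (a high vowel) → -ib → *dunogurigiib*.

dunogurigiib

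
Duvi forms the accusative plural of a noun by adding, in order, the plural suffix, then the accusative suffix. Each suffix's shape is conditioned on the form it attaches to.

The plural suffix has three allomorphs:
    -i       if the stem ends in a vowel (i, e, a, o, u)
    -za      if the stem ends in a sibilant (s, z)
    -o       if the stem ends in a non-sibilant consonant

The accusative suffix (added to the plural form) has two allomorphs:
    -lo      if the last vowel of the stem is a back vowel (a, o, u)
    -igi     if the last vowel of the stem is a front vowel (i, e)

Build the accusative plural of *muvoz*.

*muvoz*: final sound = /z/, a sibilant → -za → *muvozza*.
Since the last vowel of the plural form *muvozza* is /a/ (a back vowel), it takes -lo, giving *muvozzalo*.

muvozzalo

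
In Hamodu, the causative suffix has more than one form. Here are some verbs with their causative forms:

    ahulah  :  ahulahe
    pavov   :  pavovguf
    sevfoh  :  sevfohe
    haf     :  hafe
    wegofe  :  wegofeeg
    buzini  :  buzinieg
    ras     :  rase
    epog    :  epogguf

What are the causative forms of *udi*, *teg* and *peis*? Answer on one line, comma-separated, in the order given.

udieg, tegguf, peise

Looking at the final sound of each stem: -e when the stem ends in a voiceless consonant (*ahulah*, *sevfoh*, *haf*, *ras*); -guf when the stem ends in a voiced consonant (*pavov*, *epog*); -eg when the stem ends in a vowel (*wegofe*, *buzini*).
*udi*: final sound = /i/, a vowel → -eg → *udieg*.
*teg*: final sound = /g/, a voiced consonant → -guf → *tegguf*.
*peis* — final sound /s/ (a voiceless consonant) → -e → *peise*.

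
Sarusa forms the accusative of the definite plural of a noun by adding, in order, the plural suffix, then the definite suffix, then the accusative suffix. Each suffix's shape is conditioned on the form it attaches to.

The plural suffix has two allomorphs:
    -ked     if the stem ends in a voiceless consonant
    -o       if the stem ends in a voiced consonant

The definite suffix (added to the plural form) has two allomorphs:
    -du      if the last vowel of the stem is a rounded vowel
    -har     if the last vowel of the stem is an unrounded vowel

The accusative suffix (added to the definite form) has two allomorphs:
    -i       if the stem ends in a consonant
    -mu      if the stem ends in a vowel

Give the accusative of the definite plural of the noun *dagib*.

dagibodumu

The final consonant of *dagib* is /b/, which is voiced, so the plural suffix is -o, giving *dagibo*.
The plural form *dagibo*: last vowel = /o/, a rounded vowel → -du → *dagibodu*.
The definite form *dagibodu*: final sound = /u/, a vowel → -mu → *dagibodumu*.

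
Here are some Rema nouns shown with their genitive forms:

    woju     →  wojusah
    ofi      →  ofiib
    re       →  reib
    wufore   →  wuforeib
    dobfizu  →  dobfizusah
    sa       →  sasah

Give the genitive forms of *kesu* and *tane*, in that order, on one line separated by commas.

kesusah, taneib

The pattern is front/back vowel harmony: -ib when the last vowel of the stem is a front vowel (*ofi*, *re*, *wufore*); -sah when the last vowel of the stem is a back vowel (*woju*, *dobfizu*, *sa*).
Since the last vowel of *kesu* is /u/ (a back vowel), it takes -sah, giving *kesusah*.
*tane*: last vowel = /e/, a front vowel → -ib → *taneib*.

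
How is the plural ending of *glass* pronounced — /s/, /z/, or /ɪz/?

/ɪz/

The stem *glass* ends in a sibilant (/s, z, ʃ, ʒ, tʃ, dʒ/).
The plural suffix surfaces as /ɪz/ after sibilants, /s/ after other voiceless consonants, and /z/ after other voiced sounds.
So the plural -s on *glass* is pronounced /ɪz/.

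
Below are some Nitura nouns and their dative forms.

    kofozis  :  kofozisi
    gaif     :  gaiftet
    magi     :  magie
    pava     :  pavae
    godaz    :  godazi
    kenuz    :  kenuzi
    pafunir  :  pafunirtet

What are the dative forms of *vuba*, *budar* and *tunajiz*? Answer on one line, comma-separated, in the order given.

vubae, budartet, tunajizi

Looking at the final sound of each stem: -i when the stem ends in a sibilant (*kofozis*, *godaz*, *kenuz*); -tet when the stem ends in a non-sibilant consonant (*gaif*, *pafunir*); -e when the stem ends in a vowel (*magi*, *pava*).
The final sound of *vuba* is /a/, which is a vowel, so the suffix is -e, giving *vubae*.
*budar* — final sound /r/ (a non-sibilant consonant) → -tet → *budartet*.
*tunajiz*: final sound = /z/, a sibilant → -i → *tunajizi*.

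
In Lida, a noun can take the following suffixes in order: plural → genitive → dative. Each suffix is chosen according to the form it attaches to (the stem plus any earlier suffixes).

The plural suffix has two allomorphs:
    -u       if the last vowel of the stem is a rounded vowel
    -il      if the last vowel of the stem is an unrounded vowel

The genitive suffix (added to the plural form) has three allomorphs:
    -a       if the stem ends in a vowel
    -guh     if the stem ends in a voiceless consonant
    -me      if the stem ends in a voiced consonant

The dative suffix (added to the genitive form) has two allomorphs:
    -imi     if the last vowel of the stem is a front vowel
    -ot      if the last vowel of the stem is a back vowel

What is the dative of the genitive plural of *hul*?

huluaot

Since the last vowel of *hul* is /u/ (a rounded vowel), it takes -u, giving *hulu*.
The plural form *hulu* — final sound /u/ (a vowel) → -a → *hulua*.
Since the last vowel of the genitive form *hulua* is /a/ (a back vowel), it takes -ot, giving *huluaot*.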